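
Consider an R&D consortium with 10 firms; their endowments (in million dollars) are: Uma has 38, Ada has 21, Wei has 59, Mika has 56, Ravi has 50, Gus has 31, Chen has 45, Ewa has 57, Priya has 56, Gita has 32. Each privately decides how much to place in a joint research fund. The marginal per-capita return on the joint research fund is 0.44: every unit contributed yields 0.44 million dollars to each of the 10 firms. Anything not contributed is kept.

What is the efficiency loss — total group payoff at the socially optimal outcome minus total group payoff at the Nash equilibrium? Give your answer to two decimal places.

1513.00 million dollars

The private return per contributed unit is 0.44 < 1 for everyone, so the Nash equilibrium is zero contribution and the group total is Σ E_j = 38 + 21 + 59 + 56 + 50 + 31 + 45 + 57 + 56 + 32 = 445.
Each contributed unit returns 4.400 to the group, so the social optimum is full contribution by everyone: group total = 4.400 × 445 = 1958.00.
Efficiency loss = (4.400 − 1) × 445 = 1513.00.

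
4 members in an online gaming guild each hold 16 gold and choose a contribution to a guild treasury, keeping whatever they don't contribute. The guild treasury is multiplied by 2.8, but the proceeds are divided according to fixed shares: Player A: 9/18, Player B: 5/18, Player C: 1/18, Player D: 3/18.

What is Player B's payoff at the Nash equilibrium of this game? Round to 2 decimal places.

A player with share s gets back 2.8·s per unit contributed, so full contribution is dominant for anyone with s > 1/2.8 = 0.3571 and zero contribution is dominant for anyone below.
Only Player A (9/18) clears that bar, contributing 16; the remaining 3 contribute 0. Total contributed: 16.
Player B keeps 16 and receives 2.8 × 16 × 5/18 = 12.44 from the guild treasury, for a payoff of 28.44.

28.44 gold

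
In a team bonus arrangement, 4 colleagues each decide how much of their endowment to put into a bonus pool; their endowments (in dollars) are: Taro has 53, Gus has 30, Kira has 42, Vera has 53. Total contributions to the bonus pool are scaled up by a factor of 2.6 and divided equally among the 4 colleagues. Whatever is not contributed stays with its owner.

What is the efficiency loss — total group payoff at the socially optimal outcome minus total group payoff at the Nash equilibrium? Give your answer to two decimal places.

The private return per contributed unit is 2.6/4 = 0.6500 < 1 for every player regardless of endowment, so the Nash equilibrium is zero contribution and the group total is Σ E_j = 53 + 30 + 42 + 53 = 178.
Each contributed unit returns 2.600 to the group, so the social optimum is full contribution by everyone: group total = 2.600 × 178 = 462.80.
Efficiency loss = (2.600 − 1) × 178 = 284.80.

284.80 dollars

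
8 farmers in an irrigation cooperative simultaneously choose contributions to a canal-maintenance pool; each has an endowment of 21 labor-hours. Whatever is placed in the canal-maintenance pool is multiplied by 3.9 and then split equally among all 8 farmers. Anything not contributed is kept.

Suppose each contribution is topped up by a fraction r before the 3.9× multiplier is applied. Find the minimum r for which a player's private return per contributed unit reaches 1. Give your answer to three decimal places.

With matching at rate r, one contributed unit becomes (1 + r) in the canal-maintenance pool and returns 3.9 × (1 + r) / 8 to the contributor.
Setting this equal to 1: 1 + r = 8/3.9 = 2.0513.
So the minimum matching rate is r = 2.0513 − 1 = 1.051.

1.051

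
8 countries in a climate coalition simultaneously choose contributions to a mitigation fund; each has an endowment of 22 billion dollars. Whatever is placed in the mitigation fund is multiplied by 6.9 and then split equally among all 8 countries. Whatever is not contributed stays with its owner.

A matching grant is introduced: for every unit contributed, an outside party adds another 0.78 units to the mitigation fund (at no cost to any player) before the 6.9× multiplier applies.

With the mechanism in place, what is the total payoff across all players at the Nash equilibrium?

Under the mechanism each unit contributed yields 6.9 × 1.78 / 8 = 1.5353 back to its contributor per unit of net cost, which exceeds 1, making full contribution the dominant choice for everyone.
At the Nash equilibrium everyone contributes 22. Group total payoff = 6.9 × 1.78 × 176 = 2161.63.

2161.63 billion dollars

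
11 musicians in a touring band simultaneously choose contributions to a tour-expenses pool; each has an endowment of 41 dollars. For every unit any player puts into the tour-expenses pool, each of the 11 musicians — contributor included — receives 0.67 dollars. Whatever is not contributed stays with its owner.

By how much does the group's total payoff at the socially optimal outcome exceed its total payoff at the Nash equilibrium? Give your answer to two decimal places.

2872.87 dollars

The private return per contributed unit is 0.67 < 1, so contributing 0 is dominant for every player. At the Nash equilibrium everyone keeps their 41, and the group total is 11 × 41 = 451.
Each contributed unit returns 7.370 to the group as a whole (0.67 to each of 11 players), which exceeds 1, so the social optimum is full contribution: group total = 7.370 × 451 = 3323.87.
Efficiency loss = 3323.87 − 451 = 2872.87.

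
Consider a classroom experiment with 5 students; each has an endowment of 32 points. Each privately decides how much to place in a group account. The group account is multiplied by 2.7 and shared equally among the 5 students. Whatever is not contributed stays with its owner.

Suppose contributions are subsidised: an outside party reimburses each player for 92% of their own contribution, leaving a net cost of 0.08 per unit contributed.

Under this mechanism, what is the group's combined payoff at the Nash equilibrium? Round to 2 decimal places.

579.20 points

With the mechanism, a contributed unit returns (2.7/5) / 0.08 = 6.7500 per unit of net cost to the contributor — now above 1 — so contributing fully is weakly dominant for every player.
At the Nash equilibrium everyone contributes 32. Group total payoff = 5 × (32 × 0.92 + 2.7 × 32) = 579.20.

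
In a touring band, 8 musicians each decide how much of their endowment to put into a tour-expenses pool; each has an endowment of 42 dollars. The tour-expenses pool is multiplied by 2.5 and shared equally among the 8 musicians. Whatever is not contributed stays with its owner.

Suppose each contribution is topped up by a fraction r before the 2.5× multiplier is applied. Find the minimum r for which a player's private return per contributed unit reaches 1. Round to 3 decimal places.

With matching at rate r, one contributed unit becomes (1 + r) in the tour-expenses pool and returns 2.5 × (1 + r) / 8 to the contributor.
Setting this equal to 1: 1 + r = 8/2.5 = 3.2000.
So the minimum matching rate is r = 3.2000 − 1 = 2.200.

2.200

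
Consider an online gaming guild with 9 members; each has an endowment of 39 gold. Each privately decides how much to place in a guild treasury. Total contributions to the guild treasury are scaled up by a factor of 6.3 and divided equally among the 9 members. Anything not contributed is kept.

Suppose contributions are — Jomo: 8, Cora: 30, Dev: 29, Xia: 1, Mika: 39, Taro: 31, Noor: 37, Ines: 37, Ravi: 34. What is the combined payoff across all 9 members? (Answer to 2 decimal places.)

Total contributed: 8 + 30 + 29 + 1 + 39 + 31 + 37 + 37 + 34 = 246; total kept: 9 × 39 − 246 = 105.
The guild treasury pays out 6.3 × 246 = 1549.80 in aggregate.
Group total = 105 + 1549.80 = 1654.80.

1654.80 gold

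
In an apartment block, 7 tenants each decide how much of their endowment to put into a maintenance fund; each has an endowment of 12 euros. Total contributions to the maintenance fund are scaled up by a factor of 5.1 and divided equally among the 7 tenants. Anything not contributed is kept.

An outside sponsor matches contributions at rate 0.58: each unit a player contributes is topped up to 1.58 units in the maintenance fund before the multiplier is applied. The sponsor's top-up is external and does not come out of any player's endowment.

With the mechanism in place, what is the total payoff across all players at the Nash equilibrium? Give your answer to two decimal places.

Under the mechanism each unit contributed yields 5.1 × 1.58 / 7 = 1.1511 back to its contributor per unit of net cost, which exceeds 1, making full contribution the dominant choice for everyone.
So the Nash equilibrium is full contribution by all 7; the group earns 5.1 × 1.58 × 84 = 676.87.

676.87 euros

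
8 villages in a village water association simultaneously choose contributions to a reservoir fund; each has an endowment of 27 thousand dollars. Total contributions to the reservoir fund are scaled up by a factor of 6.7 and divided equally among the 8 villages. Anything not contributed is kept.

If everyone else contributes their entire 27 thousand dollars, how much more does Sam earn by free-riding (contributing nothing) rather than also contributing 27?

4.39 thousand dollars

Switching from a contribution of 27 to 0 lets Sam keep an extra 27 thousand dollars, but lowers the reservoir fund by 27, which costs Sam their own share of that drop: 6.7/8 × 27 = 22.61.
Net gain = 27 − 22.61 = 4.39. The private return per contributed unit (0.8375) is below 1, so free-riding is indeed the best response regardless of what the others do.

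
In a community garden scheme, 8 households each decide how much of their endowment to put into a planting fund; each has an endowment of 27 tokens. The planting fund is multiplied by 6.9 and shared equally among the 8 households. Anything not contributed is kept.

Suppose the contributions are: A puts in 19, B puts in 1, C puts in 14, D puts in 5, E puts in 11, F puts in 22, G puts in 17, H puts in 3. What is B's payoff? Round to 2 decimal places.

105.35 tokens

Total contributed: 19 + 1 + 14 + 5 + 11 + 22 + 17 + 3 = 92.
Each receives 6.9 × 92 / 8 = 79.35 from the planting fund.
B keeps 27 − 1 = 26, so B's payoff is 26 + 79.35 = 105.35.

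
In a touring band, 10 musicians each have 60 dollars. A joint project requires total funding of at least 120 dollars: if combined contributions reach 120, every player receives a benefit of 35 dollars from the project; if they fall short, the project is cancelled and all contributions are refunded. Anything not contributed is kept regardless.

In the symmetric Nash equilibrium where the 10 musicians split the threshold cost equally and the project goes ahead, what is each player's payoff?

Equal share of the threshold: 120/10 = 12.
At this profile no one gains by cutting their contribution: any cut drops the total below 120, the project is cancelled, contributions are refunded, and the deviator ends with 60, which is less than 60 − 12 + 35 = 83. Contributing more than 12 just wastes the excess. So contributing exactly 12 is a best response.
Each player's payoff: 60 − 12 + 35 = 83.

83 dollars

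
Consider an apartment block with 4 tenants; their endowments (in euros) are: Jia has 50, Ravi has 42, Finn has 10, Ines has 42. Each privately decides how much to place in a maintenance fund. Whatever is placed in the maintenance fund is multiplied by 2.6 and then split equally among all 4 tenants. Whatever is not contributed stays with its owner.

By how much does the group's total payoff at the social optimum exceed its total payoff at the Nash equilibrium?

230.40 euros

The private return per contributed unit is 2.6/4 = 0.6500 < 1 for every player regardless of endowment, so the Nash equilibrium is zero contribution and the group total is Σ E_j = 50 + 42 + 10 + 42 = 144.
Each contributed unit returns 2.600 to the group, so the social optimum is full contribution by everyone: group total = 2.600 × 144 = 374.40.
Efficiency loss = (2.600 − 1) × 144 = 230.40.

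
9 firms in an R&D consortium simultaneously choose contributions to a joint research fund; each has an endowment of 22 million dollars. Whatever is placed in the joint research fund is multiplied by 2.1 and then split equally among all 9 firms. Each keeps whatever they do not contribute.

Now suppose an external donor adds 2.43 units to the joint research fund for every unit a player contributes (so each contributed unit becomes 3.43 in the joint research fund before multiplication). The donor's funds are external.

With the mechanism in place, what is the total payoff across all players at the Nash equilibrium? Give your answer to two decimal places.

With the mechanism, a contributed unit returns 2.1 × 3.43 / 9 = 0.8003 per unit of net cost — still below 1 — so contributing 0 remains dominant for every player.
Everyone keeps their endowment and the group total is 9 × 22 = 198.

198.00 million dollars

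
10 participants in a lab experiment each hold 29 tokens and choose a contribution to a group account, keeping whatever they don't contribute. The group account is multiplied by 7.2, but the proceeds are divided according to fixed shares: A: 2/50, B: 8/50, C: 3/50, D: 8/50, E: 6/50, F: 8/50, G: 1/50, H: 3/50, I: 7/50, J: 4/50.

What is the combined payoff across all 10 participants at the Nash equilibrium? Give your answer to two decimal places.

1009.20 tokens

For player j, contributing a unit is worthwhile iff 7.2 × (j's share) ≥ 1, i.e. iff j's share is at least 0.1389.
The shares above 0.1389 belong to B, D, F and I, contributing 29 each; the remaining 6 contribute 0. Total contributed: 116.
The group account pays out 7.2 × 116 = 835.20 in total (split across the unequal shares, but the aggregate is all that matters for the group sum).
The 6 free-riders keep 29 each, adding 174. Group total = 174 + 835.20 = 1009.20.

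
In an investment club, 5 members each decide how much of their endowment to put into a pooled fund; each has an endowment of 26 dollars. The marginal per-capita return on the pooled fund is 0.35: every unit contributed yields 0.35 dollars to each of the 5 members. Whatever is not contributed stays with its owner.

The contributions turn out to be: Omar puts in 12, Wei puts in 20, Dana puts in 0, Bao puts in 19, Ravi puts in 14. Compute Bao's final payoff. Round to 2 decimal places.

29.75 dollars

Total contributed: 12 + 20 + 0 + 19 + 14 = 65.
Each receives 0.35 × 65 = 22.75 from the pooled fund.
Bao keeps 26 − 19 = 7, so Bao's payoff is 7 + 22.75 = 29.75.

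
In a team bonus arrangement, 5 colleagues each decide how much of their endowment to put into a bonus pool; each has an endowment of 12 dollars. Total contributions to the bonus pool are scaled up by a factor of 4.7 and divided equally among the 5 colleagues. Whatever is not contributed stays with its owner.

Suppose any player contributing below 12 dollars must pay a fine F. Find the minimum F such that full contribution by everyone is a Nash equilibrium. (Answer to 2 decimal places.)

Given the others contribute fully, the best deviation is to contribute 0 (any partial contribution still incurs the fine and gives up units whose private return 0.9400 is below 1).
Deviating from 12 to 0 saves 12 dollars but forfeits the deviator's share of the drop in the bonus pool: 4.7/5 × 12 = 11.28.
So the deviation gain is 12 − 11.28 = 0.72, and the fine must be at least 0.72 dollars to wipe it out.

0.72 dollars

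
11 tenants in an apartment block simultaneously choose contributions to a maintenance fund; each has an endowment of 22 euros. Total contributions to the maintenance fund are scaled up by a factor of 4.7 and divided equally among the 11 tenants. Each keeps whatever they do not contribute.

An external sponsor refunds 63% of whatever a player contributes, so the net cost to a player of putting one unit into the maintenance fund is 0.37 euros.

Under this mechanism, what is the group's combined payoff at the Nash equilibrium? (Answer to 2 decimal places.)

1289.86 euros

Under the mechanism each unit contributed yields (4.7/11) / 0.37 = 1.1548 back to its contributor per unit of net cost, which exceeds 1, making full contribution the dominant choice for everyone.
At the Nash equilibrium everyone contributes 22. Group total payoff = 11 × (22 × 0.63 + 4.7 × 22) = 1289.86.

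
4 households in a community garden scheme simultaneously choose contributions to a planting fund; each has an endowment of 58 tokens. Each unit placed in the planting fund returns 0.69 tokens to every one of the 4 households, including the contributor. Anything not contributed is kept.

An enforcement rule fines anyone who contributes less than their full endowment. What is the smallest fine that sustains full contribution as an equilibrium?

Given the others contribute fully, the best deviation is to contribute 0 (any partial contribution still incurs the fine and gives up units whose private return 0.69 is below 1).
Deviating from 58 to 0 saves 58 tokens but forfeits the deviator's share of the drop in the planting fund: 0.69 × 58 = 40.02.
So the deviation gain is 58 − 40.02 = 17.98, and the fine must be at least 17.98 tokens to wipe it out.

17.98 tokens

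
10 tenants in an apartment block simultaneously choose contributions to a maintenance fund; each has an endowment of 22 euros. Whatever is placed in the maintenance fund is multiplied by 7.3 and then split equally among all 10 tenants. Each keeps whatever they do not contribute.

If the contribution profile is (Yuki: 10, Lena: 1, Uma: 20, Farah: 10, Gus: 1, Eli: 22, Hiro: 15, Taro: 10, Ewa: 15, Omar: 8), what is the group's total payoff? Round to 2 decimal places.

Total contributed: 10 + 1 + 20 + 10 + 1 + 22 + 15 + 10 + 15 + 8 = 112; total kept: 10 × 22 − 112 = 108.
The maintenance fund pays out 7.3 × 112 = 817.60 in aggregate.
Group total = 108 + 817.60 = 925.60.

925.60 euros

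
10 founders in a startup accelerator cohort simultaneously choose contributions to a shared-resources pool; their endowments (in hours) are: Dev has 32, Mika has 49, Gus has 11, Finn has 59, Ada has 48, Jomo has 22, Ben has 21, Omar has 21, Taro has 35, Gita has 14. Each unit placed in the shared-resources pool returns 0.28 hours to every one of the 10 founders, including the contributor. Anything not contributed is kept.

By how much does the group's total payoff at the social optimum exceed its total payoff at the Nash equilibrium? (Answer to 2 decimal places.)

561.60 hours

The private return per contributed unit is 0.28 < 1 for everyone, so the Nash equilibrium is zero contribution and the group total is Σ E_j = 32 + 49 + 11 + 59 + 48 + 22 + 21 + 21 + 35 + 14 = 312.
Each contributed unit returns 2.800 to the group, so the social optimum is full contribution by everyone: group total = 2.800 × 312 = 873.60.
Efficiency loss = (2.800 − 1) × 312 = 561.60.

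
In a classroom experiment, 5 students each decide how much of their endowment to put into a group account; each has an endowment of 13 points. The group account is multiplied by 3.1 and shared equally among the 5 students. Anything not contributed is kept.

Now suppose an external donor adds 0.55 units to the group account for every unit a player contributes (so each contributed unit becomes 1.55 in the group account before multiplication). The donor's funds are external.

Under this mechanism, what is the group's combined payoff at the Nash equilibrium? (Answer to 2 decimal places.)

Even with the mechanism, each unit contributed returns only 3.1 × 1.55 / 5 = 0.9610 per unit of net cost, so contributing nothing is still dominant.
Everyone keeps their endowment and the group total is 5 × 13 = 65.

65.00 points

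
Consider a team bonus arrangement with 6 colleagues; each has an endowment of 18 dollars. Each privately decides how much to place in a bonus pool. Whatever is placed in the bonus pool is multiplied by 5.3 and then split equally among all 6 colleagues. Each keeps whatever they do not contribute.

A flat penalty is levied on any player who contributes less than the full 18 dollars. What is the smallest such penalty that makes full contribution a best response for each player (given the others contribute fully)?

Given the others contribute fully, the best deviation is to contribute 0 (any partial contribution still incurs the fine and gives up units whose private return 0.8833 is below 1).
Deviating from 18 to 0 saves 18 dollars but forfeits the deviator's share of the drop in the bonus pool: 5.3/6 × 18 = 15.90.
So the deviation gain is 18 − 15.90 = 2.10, and the fine must be at least 2.10 dollars to wipe it out.

2.10 dollars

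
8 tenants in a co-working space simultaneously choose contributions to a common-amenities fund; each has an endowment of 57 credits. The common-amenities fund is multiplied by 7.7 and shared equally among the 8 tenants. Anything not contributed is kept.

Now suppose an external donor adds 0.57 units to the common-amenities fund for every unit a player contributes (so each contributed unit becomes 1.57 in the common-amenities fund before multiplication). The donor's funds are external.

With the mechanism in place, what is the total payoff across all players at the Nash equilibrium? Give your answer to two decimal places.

5512.58 credits

The effective private return per unit is now 7.7 × 1.57 / 8 = 1.5111 > 1, so every player's dominant strategy flips to full contribution.
So the Nash equilibrium is full contribution by all 8; the group earns 7.7 × 1.57 × 456 = 5512.58.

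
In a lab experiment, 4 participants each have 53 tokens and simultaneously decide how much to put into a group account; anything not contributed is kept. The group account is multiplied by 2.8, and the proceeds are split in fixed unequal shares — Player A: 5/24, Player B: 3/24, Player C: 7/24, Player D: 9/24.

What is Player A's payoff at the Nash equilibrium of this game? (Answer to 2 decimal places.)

83.92 tokens

Each unit j contributes comes back to j as 2.8 × (j's share), so j prefers to contribute only if that share exceeds 1/2.8 = 0.3571; otherwise keeping the unit dominates.
Player D alone (share 9/24) is above the threshold, contributing 53; the remaining 3 contribute 0. Total contributed: 53.
Player A keeps 53 and receives 2.8 × 53 × 5/24 = 30.92 from the group account, for a payoff of 83.92.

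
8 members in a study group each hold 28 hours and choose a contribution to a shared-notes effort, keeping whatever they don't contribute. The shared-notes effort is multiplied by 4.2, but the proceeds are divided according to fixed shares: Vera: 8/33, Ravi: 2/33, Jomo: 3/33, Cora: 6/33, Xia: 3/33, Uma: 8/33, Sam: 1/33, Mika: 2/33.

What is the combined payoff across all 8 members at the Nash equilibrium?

For player j, contributing a unit is worthwhile iff 4.2 × (j's share) ≥ 1, i.e. iff j's share is at least 0.2381.
Vera and Uma clear that bar, contributing 28 each; the remaining 6 contribute 0. Total contributed: 56.
The shared-notes effort pays out 4.2 × 56 = 235.20 in total (split across the unequal shares, but the aggregate is all that matters for the group sum).
The 6 free-riders keep 28 each, adding 168. Group total = 168 + 235.20 = 403.20.

403.20 hours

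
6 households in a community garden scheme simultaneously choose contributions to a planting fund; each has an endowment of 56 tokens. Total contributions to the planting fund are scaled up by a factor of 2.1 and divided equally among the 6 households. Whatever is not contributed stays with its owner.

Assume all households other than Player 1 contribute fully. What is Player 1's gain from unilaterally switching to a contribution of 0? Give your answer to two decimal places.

36.40 tokens

Switching from a contribution of 56 to 0 lets Player 1 keep an extra 56 tokens, but lowers the planting fund by 56, which costs Player 1 their own share of that drop: 2.1/6 × 56 = 19.60.
Net gain = 56 − 19.60 = 36.40. The private return per contributed unit (0.3500) is below 1, so free-riding is indeed the best response regardless of what the others do.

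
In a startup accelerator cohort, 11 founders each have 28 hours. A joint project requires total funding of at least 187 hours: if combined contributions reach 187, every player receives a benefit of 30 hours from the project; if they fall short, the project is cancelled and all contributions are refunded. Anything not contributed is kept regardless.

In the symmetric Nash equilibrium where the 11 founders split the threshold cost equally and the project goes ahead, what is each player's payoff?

41 hours

Equal share of the threshold: 187/11 = 17.
At this profile no one gains by cutting their contribution: any cut drops the total below 187, the project is cancelled, contributions are refunded, and the deviator ends with 28, which is less than 28 − 17 + 30 = 41. Contributing more than 17 just wastes the excess. So contributing exactly 17 is a best response.
Each player's payoff: 28 − 17 + 30 = 41.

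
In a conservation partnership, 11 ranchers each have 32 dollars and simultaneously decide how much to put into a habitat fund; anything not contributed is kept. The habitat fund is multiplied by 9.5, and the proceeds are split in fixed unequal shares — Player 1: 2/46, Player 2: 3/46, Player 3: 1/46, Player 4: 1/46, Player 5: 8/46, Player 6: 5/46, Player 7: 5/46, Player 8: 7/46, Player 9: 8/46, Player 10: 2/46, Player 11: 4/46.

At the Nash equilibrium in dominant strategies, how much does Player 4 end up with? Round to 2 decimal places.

65.04 dollars

Player j's private return per contributed unit is 9.5 × (j's share). Contributing is weakly dominant for j when that share is at least 1/9.5 = 0.1053, and contributing 0 is dominant otherwise.
Player 5, Player 6, Player 7, Player 8 and Player 9 are above the threshold, contributing 32 each; the remaining 6 contribute 0. Total contributed: 160.
Player 4 keeps 32 and receives 9.5 × 160 × 1/46 = 33.04 from the habitat fund, for a payoff of 65.04.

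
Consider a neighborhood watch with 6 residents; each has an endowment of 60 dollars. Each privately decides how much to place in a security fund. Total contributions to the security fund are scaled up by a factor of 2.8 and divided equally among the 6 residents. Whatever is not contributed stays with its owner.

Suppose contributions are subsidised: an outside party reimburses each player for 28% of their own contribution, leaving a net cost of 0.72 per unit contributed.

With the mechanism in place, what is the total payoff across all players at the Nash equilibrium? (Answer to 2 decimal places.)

The effective private return is (2.8/6) / 0.72 = 0.6481, which is still under 1, so the mechanism doesn't change anyone's dominant strategy: zero contribution.
At the Nash equilibrium no one contributes; group total payoff = 6 × 60 = 360.

360.00 dollars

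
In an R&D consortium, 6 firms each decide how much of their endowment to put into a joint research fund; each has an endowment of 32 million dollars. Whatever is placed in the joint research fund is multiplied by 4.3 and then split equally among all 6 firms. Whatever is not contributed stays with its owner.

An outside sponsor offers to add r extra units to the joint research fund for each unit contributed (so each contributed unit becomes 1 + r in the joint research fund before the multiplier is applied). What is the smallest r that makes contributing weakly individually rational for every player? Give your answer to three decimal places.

0.395

With matching at rate r, one contributed unit becomes (1 + r) in the joint research fund and returns 4.3 × (1 + r) / 6 to the contributor.
Setting this equal to 1: 1 + r = 6/4.3 = 1.3953.
So the minimum matching rate is r = 1.3953 − 1 = 0.395.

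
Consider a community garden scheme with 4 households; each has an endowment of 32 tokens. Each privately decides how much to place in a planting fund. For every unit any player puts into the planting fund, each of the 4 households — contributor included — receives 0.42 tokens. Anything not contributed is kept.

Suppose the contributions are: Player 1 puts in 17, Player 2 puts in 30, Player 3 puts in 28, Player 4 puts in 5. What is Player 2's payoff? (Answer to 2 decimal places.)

Total contributed: 17 + 30 + 28 + 5 = 80.
Each receives 0.42 × 80 = 33.60 from the planting fund.
Player 2 keeps 32 − 30 = 2, so Player 2's payoff is 2 + 33.60 = 35.60.

35.60 tokens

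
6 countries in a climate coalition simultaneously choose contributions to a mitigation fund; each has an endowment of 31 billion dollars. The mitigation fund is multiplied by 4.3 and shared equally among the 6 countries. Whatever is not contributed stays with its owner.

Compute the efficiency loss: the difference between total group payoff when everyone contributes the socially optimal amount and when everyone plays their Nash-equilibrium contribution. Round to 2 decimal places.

Each contributed unit returns 4.3/6 = 0.7167 to its contributor — below 1 — so contributing 0 is dominant for every player. At the Nash equilibrium everyone keeps their 31, and the group total is 6 × 31 = 186.
Each contributed unit returns 4.300 to the group as a whole (0.7167 to each of 6 players), which exceeds 1, so the social optimum is full contribution: group total = 4.300 × 186 = 799.80.
Efficiency loss = 799.80 − 186 = 613.80.

613.80 billion dollars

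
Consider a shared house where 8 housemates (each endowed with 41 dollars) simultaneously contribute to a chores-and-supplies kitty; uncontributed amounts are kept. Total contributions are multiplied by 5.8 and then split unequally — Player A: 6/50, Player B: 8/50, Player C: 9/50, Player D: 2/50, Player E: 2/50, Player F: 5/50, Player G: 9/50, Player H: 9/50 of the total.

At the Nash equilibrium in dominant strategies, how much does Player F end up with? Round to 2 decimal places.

For player j, contributing a unit is worthwhile iff 5.8 × (j's share) ≥ 1, i.e. iff j's share is at least 0.1724.
The shares above 0.1724 belong to Player C, Player G and Player H, contributing 41 each; the remaining 5 contribute 0. Total contributed: 123.
Player F keeps 41 and receives 5.8 × 123 × 5/50 = 71.34 from the chores-and-supplies kitty, for a payoff of 112.34.

112.34 dollars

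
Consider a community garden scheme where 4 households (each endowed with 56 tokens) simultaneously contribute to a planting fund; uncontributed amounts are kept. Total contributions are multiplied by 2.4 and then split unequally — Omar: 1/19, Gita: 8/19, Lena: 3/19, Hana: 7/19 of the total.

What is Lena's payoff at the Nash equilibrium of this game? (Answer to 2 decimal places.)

For player j, contributing a unit is worthwhile iff 2.4 × (j's share) ≥ 1, i.e. iff j's share is at least 0.4167.
The only share above 0.4167 is Gita's 8/19, contributing 56; the remaining 3 contribute 0. Total contributed: 56.
Lena keeps 56 and receives 2.4 × 56 × 3/19 = 21.22 from the planting fund, for a payoff of 77.22.

77.22 tokens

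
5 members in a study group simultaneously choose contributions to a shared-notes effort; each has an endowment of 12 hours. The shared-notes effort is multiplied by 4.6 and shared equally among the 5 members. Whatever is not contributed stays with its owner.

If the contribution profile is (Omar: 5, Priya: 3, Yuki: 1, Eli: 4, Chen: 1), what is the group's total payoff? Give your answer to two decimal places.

Total contributed: 5 + 3 + 1 + 4 + 1 = 14; total kept: 5 × 12 − 14 = 46.
The shared-notes effort pays out 4.6 × 14 = 64.40 in aggregate.
Group total = 46 + 64.40 = 110.40.

110.40 hours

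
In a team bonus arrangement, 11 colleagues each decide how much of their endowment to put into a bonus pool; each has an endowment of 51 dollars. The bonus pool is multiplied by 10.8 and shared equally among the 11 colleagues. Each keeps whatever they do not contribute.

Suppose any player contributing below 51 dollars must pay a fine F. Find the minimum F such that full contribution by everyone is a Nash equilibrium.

Given the others contribute fully, the best deviation is to contribute 0 (any partial contribution still incurs the fine and gives up units whose private return 0.9818 is below 1).
Deviating from 51 to 0 saves 51 dollars but forfeits the deviator's share of the drop in the bonus pool: 10.8/11 × 51 = 50.07.
So the deviation gain is 51 − 50.07 = 0.93, and the fine must be at least 0.93 dollars to wipe it out.

0.93 dollars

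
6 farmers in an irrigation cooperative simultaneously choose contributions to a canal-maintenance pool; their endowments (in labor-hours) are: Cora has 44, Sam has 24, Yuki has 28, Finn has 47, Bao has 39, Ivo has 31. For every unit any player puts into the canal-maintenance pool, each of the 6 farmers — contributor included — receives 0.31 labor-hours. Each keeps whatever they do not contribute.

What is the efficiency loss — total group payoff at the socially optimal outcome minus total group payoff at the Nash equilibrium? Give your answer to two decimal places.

183.18 labor-hours

The private return per contributed unit is 0.31 < 1 for everyone, so the Nash equilibrium is zero contribution and the group total is Σ E_j = 44 + 24 + 28 + 47 + 39 + 31 = 213.
Each contributed unit returns 1.860 to the group, so the social optimum is full contribution by everyone: group total = 1.860 × 213 = 396.18.
Efficiency loss = (1.860 − 1) × 213 = 183.18.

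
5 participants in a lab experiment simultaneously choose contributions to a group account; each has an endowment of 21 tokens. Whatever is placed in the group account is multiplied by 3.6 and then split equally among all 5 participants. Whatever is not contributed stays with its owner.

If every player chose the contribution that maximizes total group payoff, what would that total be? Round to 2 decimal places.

378.00 tokens

Each contributed unit returns 3.600 to the group as a whole (0.7200 to each of 5 players), which exceeds 1, so the social optimum is full contribution: group total = 3.600 × 105 = 378.00.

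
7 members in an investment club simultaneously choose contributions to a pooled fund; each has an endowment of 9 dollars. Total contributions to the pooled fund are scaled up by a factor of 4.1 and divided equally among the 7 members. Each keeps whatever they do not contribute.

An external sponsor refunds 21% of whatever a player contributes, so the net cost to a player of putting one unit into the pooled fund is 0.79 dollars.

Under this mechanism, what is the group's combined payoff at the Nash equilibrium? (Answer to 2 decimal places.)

63.00 dollars

The effective private return is (4.1/7) / 0.79 = 0.7414, which is still under 1, so the mechanism doesn't change anyone's dominant strategy: zero contribution.
Everyone keeps their endowment and the group total is 7 × 9 = 63.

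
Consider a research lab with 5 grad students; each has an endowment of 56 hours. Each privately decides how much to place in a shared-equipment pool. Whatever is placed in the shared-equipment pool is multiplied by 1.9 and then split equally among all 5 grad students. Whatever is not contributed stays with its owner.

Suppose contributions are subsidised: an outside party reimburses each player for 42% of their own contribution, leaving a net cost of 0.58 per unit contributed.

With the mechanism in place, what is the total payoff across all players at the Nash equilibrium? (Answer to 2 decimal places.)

Even with the mechanism, each unit contributed returns only (1.9/5) / 0.58 = 0.6552 per unit of net cost, so contributing nothing is still dominant.
At the Nash equilibrium no one contributes; group total payoff = 5 × 56 = 280.

280.00 hours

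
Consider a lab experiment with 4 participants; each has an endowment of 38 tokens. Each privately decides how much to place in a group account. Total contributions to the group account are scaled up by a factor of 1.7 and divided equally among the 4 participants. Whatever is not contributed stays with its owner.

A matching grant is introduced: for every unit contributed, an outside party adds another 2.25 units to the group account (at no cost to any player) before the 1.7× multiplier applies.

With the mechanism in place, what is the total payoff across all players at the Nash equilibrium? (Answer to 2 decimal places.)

839.80 tokens

With the mechanism, a contributed unit returns 1.7 × 3.25 / 4 = 1.3813 per unit of net cost to the contributor — now above 1 — so contributing fully is weakly dominant for every player.
At the Nash equilibrium everyone contributes 38. Group total payoff = 1.7 × 3.25 × 152 = 839.80.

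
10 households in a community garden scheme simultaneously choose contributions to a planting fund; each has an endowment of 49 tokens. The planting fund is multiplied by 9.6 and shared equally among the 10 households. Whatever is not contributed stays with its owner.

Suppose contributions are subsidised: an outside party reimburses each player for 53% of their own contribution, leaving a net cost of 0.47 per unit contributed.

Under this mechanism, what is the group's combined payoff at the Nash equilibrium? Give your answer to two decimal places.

The effective private return per unit is now (9.6/10) / 0.47 = 2.0426 > 1, so every player's dominant strategy flips to full contribution.
At the Nash equilibrium everyone contributes 49. Group total payoff = 10 × (49 × 0.53 + 9.6 × 49) = 4963.70.

4963.70 tokens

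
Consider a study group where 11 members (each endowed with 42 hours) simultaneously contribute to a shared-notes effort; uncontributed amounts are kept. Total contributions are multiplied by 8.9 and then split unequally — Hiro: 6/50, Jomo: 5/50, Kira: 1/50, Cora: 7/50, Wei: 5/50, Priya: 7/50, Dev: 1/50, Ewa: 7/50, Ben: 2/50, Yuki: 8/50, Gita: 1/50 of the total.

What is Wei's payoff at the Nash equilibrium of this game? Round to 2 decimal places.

228.90 hours

For player j, contributing a unit is worthwhile iff 8.9 × (j's share) ≥ 1, i.e. iff j's share is at least 0.1124.
Hiro, Cora, Priya, Ewa and Yuki clear that bar, contributing 42 each; the remaining 6 contribute 0. Total contributed: 210.
Wei keeps 42 and receives 8.9 × 210 × 5/50 = 186.90 from the shared-notes effort, for a payoff of 228.90.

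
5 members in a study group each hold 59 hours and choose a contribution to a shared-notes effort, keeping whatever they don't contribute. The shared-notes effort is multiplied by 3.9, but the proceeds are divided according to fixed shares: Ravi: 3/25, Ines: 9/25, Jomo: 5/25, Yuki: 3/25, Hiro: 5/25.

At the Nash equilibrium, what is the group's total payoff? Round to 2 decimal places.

A player with share s gets back 3.9·s per unit contributed, so full contribution is dominant for anyone with s > 1/3.9 = 0.2564 and zero contribution is dominant for anyone below.
Only Ines (9/25) clears that bar, contributing 59; the remaining 4 contribute 0. Total contributed: 59.
The shared-notes effort pays out 3.9 × 59 = 230.10 in total (split across the unequal shares, but the aggregate is all that matters for the group sum).
The 4 free-riders keep 59 each, adding 236. Group total = 236 + 230.10 = 466.10.

466.10 hours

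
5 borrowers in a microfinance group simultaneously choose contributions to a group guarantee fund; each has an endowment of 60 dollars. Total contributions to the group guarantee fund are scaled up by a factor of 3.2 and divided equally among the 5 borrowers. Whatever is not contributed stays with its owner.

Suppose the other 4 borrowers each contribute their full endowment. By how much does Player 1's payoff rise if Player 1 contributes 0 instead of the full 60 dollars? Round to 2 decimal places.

Switching from a contribution of 60 to 0 lets Player 1 keep an extra 60 dollars, but lowers the group guarantee fund by 60, which costs Player 1 their own share of that drop: 3.2/5 × 60 = 38.40.
Net gain = 60 − 38.40 = 21.60. The private return per contributed unit (0.6400) is below 1, so free-riding is indeed the best response regardless of what the others do.

21.60 dollars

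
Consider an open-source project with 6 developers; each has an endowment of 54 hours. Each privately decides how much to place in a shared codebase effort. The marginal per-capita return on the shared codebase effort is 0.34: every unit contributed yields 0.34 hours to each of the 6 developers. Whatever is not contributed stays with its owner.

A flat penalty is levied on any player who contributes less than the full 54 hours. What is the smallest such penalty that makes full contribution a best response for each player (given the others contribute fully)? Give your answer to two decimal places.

Given the others contribute fully, the best deviation is to contribute 0 (any partial contribution still incurs the fine and gives up units whose private return 0.34 is below 1).
Deviating from 54 to 0 saves 54 hours but forfeits the deviator's share of the drop in the shared codebase effort: 0.34 × 54 = 18.36.
So the deviation gain is 54 − 18.36 = 35.64, and the fine must be at least 35.64 hours to wipe it out.

35.64 hours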